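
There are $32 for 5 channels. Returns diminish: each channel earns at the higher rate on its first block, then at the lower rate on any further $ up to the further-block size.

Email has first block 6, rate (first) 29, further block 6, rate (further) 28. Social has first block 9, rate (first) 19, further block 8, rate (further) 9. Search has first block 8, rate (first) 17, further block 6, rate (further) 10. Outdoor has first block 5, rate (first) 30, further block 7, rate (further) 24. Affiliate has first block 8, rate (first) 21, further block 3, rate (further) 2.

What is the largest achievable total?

828

Order all 10 blocks by rate: Outdoor/first 30 > Email/first 29 > Email/second 28 > Outdoor/second 24 > Affiliate/first 21 > Social/first 19 > Search/first 17 > Search/second 10 > Social/second 9 > Affiliate/second 2.
Outdoor first at 30: fill all 5 ; 27 left.
Email/first (29): +6 ; 21 left.
Email/second (28): +6 ; 15 left.
Outdoor/second (24): +7 ; 8 left.
Fill Affiliate first block (8 at 21) ; 0 left.
Total = 30×5 + 29×6 + 28×6 + 24×7 + 21×8 = 828.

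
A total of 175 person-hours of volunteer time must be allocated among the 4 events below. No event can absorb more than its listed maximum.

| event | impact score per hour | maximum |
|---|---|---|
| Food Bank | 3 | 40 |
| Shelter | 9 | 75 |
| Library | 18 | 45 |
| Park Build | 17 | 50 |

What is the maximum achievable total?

Order the events by impact score per hour: Library 18 > Park Build 17 > Shelter 9 > Food Bank 3.
Give Library 45 to hit its cap of 45 → 130 left.
Park Build takes 50 to reach its cap of 50 → 80 left.
Shelter: +75 to 75 (cap) → 5 left.
Food Bank has room for 40 but only 5 remain, so it gets 5.
Total = 3×5 + 9×75 + 18×45 + 17×50 = 2350.

2350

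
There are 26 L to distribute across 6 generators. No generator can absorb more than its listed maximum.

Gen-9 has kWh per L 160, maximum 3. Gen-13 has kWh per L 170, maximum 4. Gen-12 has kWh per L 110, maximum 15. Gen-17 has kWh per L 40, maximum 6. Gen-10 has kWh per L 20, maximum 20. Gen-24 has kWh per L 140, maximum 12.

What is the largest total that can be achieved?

3610

Highest kWh per L first: Gen-13 170 > Gen-9 160 > Gen-24 140 > Gen-12 110 > Gen-17 40 > Gen-10 20.
Gen-13: +4 to 4 (cap) — 22 left.
Give Gen-9 3 to hit its cap of 3 — 19 left.
Gen-24 takes 12 to reach its cap of 12 — 7 left.
Gen-12 has room for 15 but only 7 remain, so it gets 7.
Total = 160×3 + 170×4 + 110×7 + 140×12 = 3610.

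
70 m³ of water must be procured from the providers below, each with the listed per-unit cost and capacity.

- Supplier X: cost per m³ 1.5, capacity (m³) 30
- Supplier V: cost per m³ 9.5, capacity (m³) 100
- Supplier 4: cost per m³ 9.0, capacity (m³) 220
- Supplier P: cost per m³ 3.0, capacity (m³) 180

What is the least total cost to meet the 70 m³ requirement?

Use providers in increasing cost order.
Take 30 from Supplier X at 1.5 → need 40 more.
Supplier P at 3.0: take 40 of its 180 → requirement met.
Supplier 4, Supplier V: unused.
Cost = 30×1.5 + 40×3.0 = 165.

165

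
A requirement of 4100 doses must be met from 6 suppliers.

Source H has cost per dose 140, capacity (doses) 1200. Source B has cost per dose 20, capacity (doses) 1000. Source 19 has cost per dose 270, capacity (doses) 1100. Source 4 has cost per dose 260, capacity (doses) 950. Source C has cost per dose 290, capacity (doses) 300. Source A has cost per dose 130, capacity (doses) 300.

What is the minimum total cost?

649500

Use suppliers in increasing cost order.
Source B at 20: take all 1000 doses → 3100 still needed.
Source A (130): use full 300 → 2800 doses to go.
Source H (140): use full 1200 → 1600 doses to go.
Source 4 (260): use full 950 → 650 doses to go.
Source 19 at 270: take 650 of its 1100 → requirement met.
Source C: unused.
Cost = 1000×20 + 300×130 + 1200×140 + 950×260 + 650×270 = 649500.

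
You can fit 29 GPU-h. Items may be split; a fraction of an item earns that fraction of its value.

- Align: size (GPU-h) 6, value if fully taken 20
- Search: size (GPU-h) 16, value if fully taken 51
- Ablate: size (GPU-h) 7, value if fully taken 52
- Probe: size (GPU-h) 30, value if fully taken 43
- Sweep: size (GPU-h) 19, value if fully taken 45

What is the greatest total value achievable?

123

Rank by value-to-size ratio: Ablate 52/7≈7.43, Align 20/6≈3.33, Search 51/16≈3.19, Sweep 45/19≈2.37, Probe 43/30≈1.43.
Take all of Ablate (7 GPU-h, value 52) ; 22 GPU-h left.
All 6 GPU-h of Align fit (value 20) ; 16 remain.
All 16 GPU-h of Search fit (value 51) ; 0 remain.
Total value = 123.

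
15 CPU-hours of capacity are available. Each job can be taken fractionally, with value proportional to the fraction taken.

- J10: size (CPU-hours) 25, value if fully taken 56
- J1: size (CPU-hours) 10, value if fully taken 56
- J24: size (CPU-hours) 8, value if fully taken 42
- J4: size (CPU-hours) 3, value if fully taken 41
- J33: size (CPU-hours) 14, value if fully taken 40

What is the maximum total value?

107.5

Sort by value density: J4 41/3≈13.7, J1 56/10≈5.6, J24 42/8≈5.25, J33 40/14≈2.86, J10 56/25≈2.24.
Take all of J4 (3 CPU-hours, value 41) → 12 CPU-hours left.
All 10 CPU-hours of J1 fit (value 56) → 2 remain.
Only 2 CPU-hours remain; take 2/8 of J24 for value 42×2/8 = 10.5.
Total value = 107.5.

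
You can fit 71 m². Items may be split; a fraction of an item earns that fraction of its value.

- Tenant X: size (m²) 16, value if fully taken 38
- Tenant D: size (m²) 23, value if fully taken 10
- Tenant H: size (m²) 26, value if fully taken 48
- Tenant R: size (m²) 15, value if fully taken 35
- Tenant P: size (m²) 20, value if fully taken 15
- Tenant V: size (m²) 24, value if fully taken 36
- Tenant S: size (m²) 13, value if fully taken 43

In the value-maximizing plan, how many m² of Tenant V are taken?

1

Best value per unit of size first: Tenant S 43/13≈3.31, Tenant X 38/16≈2.38, Tenant R 35/15≈2.33, Tenant H 48/26≈1.85, Tenant V 36/24≈1.5, Tenant P 15/20≈0.75, Tenant D 10/23≈0.435.
Take all of Tenant S (13 m², value 43) → 58 m² left.
Take all of Tenant X (16 m², value 38) → 42 m² left.
Tenant R: take in full, 15 m² for value 35 → 27 left.
All 26 m² of Tenant H fit (value 48) → 1 remain.
1 m² left: a 1/24 share of Tenant V gives 36×1/24 = 1.5.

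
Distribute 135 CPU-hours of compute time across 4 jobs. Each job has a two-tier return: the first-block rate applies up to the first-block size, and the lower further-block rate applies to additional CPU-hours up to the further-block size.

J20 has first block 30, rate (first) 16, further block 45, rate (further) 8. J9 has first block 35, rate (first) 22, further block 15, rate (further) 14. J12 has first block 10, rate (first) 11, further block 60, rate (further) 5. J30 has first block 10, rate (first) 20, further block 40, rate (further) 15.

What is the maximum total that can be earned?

2315

Rank every tier by rate: J9/T1 22 > J30/T1 20 > J20/T1 16 > J30/T2 15 > J9/T2 14 > J12/T1 11 > J20/T2 8 > J12/T2 5.
J9/T1 (22): +35 → 100 left.
J30 T1 at 20: fill all 10 → 90 left.
J20/T1 (16): +30 → 60 left.
J30 T2 at 15: fill all 40 → 20 left.
J9 T2 at 14: fill all 15 → 5 left.
J12/T1: +5 of 10 at 11; pool empty.
Total = 22×35 + 20×10 + 16×30 + 15×40 + 14×15 + 11×5 = 2315.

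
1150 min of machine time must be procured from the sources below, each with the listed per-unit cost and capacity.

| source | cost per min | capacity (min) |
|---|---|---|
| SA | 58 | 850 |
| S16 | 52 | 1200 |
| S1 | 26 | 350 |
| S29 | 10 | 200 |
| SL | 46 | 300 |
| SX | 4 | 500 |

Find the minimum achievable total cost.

17700

Fill from the cheapest source first.
SX (4): use full 500 ; 650 min to go.
S29 (10): use full 200 ; 450 min to go.
S1 (26): use full 350 ; 100 min to go.
Take 100 from SL at 46 to finish.
S16, SA: unused.
Cost = 500×4 + 200×10 + 350×26 + 100×46 = 17700.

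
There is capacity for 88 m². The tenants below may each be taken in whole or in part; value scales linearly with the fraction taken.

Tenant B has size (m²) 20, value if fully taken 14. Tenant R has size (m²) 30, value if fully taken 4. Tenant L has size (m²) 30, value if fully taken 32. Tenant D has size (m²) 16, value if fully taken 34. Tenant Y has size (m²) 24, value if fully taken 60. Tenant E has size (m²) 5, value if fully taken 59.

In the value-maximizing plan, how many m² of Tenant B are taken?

Best value per unit of size first: Tenant E 59/5≈11.8, Tenant Y 60/24≈2.5, Tenant D 34/16≈2.12, Tenant L 32/30≈1.07, Tenant B 14/20≈0.7, Tenant R 4/30≈0.133.
Tenant E: take in full, 5 m² for value 59 — 83 left.
All 24 m² of Tenant Y fit (value 60) — 59 remain.
Take all of Tenant D (16 m², value 34) — 43 m² left.
Tenant L: take in full, 30 m² for value 32 — 13 left.
13 m² left: a 13/20 share of Tenant B gives 14×13/20 = 9.1.

13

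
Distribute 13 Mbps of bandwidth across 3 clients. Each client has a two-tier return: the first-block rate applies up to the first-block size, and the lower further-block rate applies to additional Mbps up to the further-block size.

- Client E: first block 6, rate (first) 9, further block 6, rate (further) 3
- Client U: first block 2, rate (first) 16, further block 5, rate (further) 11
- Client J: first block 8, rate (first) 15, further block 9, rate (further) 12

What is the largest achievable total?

Order all 6 blocks by rate: Client U/first 16 > Client J/first 15 > Client J/second 12 > Client U/second 11 > Client E/first 9 > Client E/second 3.
Client U/first (16): +2 ; 11 left.
Client J first at 15: fill all 8 ; 3 left.
3 remain; put them into Client J second at 12.
Total = 16×2 + 15×8 + 12×3 = 188.

188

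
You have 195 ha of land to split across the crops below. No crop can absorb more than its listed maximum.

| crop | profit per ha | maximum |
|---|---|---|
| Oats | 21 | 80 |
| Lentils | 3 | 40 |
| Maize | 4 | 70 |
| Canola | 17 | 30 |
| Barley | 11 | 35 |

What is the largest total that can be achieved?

2775

Rank by profit per ha: Oats 21 > Canola 17 > Barley 11 > Maize 4 > Lentils 3.
Oats: +80 to 80 (cap) → 115 left.
Give Canola 30 to hit its cap of 30 → 85 left.
Give Barley 35 to hit its cap of 35 → 50 left.
Maize has room for 70 but only 50 remain, so it gets 50.
Total = 21×80 + 4×50 + 17×30 + 11×35 = 2775.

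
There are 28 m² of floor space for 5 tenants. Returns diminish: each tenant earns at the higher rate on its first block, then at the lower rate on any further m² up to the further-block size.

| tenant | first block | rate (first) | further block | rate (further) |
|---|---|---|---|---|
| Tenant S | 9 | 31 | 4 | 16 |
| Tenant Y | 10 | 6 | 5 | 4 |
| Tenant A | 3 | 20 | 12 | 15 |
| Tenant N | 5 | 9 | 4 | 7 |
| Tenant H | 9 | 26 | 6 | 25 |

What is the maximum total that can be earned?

739

Treat each block as its own option and order by rate: Tenant S/T1 31 > Tenant H/T1 26 > Tenant H/T2 25 > Tenant A/T1 20 > Tenant S/T2 16 > Tenant A/T2 15 > Tenant N/T1 9 > Tenant N/T2 7 > Tenant Y/T1 6 > Tenant Y/T2 4.
Tenant S/T1 (31): +9 ; 19 left.
Tenant H/T1 (26): +9 ; 10 left.
Tenant H T2 at 25: fill all 6 ; 4 left.
Tenant A T1 at 20: fill all 3 ; 1 left.
Tenant S T2 at 16: only 1 left, fill 1.
Total = 31×9 + 26×9 + 25×6 + 20×3 + 16×1 = 739.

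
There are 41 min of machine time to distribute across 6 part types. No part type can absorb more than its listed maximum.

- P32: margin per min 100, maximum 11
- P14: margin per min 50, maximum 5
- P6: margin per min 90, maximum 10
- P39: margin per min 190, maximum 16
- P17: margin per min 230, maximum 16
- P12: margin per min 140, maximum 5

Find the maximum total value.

7820

Order the part types by margin per min: P17 230 > P39 190 > P12 140 > P32 100 > P6 90 > P14 50.
Give P17 16 to hit its cap of 16 ; 25 left.
Give P39 16 to hit its cap of 16 ; 9 left.
P12: +5 to 5 (cap) ; 4 left.
P32: +4 (room for 11) → 4. Pool exhausted.
Total = 100×4 + 190×16 + 230×16 + 140×5 = 7820.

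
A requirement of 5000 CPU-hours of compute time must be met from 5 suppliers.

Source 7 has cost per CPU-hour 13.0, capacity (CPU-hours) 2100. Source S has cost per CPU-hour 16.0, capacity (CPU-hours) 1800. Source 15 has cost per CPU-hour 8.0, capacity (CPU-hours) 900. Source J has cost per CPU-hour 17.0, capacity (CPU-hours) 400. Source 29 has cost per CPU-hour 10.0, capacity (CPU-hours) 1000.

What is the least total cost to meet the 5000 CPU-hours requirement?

Use suppliers in increasing cost order.
Source 15 at 8.0: take all 900 CPU-hours — 4100 still needed.
Source 29 at 10.0: take all 1000 CPU-hours — 3100 still needed.
Source 7 at 13.0: take all 2100 CPU-hours — 1000 still needed.
Take 1000 from Source S at 16.0 to finish.
Source J: unused.
Cost = 900×8.0 + 1000×10.0 + 2100×13.0 + 1000×16.0 = 60500.

60500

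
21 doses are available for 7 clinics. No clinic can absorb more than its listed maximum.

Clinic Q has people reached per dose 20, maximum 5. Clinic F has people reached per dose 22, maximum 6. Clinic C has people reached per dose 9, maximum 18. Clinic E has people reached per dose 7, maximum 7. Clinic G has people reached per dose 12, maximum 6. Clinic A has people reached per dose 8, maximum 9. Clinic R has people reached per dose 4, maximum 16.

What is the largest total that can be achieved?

Rank by people reached per dose: Clinic F 22 > Clinic Q 20 > Clinic G 12 > Clinic C 9 > Clinic A 8 > Clinic E 7 > Clinic R 4.
Give Clinic F 6 to hit its cap of 6 ; 15 left.
Give Clinic Q 5 to hit its cap of 5 ; 10 left.
Clinic G takes 6 to reach its cap of 6 ; 4 left.
Clinic C has room for 18 but only 4 remain, so it gets 4.
Total = 20×5 + 22×6 + 9×4 + 12×6 = 340.

340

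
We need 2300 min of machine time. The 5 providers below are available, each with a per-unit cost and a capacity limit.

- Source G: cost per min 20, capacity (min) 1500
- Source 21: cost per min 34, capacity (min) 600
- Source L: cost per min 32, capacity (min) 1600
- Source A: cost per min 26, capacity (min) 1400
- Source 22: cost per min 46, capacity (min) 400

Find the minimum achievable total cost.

Cheapest first:
Source G at 20: take all 1500 min ; 800 still needed.
Source A (26): take the remaining 800 ; done.
Source L, Source 21, Source 22: unused.
Cost = 1500×20 + 800×26 = 50800.

50800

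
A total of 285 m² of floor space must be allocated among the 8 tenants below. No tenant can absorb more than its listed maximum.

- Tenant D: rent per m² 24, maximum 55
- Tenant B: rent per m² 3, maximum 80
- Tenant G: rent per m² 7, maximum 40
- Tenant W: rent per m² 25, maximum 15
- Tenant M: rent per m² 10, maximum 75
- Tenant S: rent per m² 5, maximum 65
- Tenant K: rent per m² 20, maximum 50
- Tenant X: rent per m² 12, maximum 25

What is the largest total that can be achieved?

Order the tenants by rent per m²: Tenant W 25 > Tenant D 24 > Tenant K 20 > Tenant X 12 > Tenant M 10 > Tenant G 7 > Tenant S 5 > Tenant B 3.
Tenant W takes 15 to reach its cap of 15 — 270 left.
Give Tenant D 55 to hit its cap of 55 — 215 left.
Give Tenant K 50 to hit its cap of 50 — 165 left.
Tenant X: +25 to 25 (cap) — 140 left.
Tenant M: +75 to 75 (cap) — 65 left.
Give Tenant G 40 to hit its cap of 40 — 25 left.
Tenant S: +25 (room for 65) → 25. Pool exhausted.
Total = 24×55 + 7×40 + 25×15 + 10×75 + 5×25 + 20×50 + 12×25 = 4150.

4150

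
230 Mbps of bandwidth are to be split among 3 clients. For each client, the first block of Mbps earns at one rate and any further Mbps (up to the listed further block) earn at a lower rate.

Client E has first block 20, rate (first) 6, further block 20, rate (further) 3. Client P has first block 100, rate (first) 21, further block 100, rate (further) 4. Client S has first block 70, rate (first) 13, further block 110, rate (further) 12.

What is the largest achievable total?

3730

Rank every tier by rate: Client P/T1 21 > Client S/T1 13 > Client S/T2 12 > Client E/T1 6 > Client P/T2 4 > Client E/T2 3.
Fill Client P T1 block (100 at 21) — 130 left.
Fill Client S T1 block (70 at 13) — 60 left.
Client S/T2: +60 of 110 at 12; pool empty.
Total = 21×100 + 13×70 + 12×60 = 3730.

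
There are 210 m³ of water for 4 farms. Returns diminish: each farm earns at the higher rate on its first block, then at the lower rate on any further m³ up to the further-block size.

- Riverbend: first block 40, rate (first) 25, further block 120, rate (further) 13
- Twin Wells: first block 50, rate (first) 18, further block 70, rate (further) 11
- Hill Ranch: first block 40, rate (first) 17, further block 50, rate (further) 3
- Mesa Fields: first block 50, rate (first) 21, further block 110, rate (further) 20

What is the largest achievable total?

Order all 8 blocks by rate: Riverbend/first 25 > Mesa Fields/first 21 > Mesa Fields/second 20 > Twin Wells/first 18 > Hill Ranch/first 17 > Riverbend/second 13 > Twin Wells/second 11 > Hill Ranch/second 3.
Riverbend first at 25: fill all 40 — 170 left.
Mesa Fields/first (21): +50 — 120 left.
Mesa Fields second at 20: fill all 110 — 10 left.
Twin Wells/first: +10 of 50 at 18; pool empty.
Total = 25×40 + 21×50 + 20×110 + 18×10 = 4430.

4430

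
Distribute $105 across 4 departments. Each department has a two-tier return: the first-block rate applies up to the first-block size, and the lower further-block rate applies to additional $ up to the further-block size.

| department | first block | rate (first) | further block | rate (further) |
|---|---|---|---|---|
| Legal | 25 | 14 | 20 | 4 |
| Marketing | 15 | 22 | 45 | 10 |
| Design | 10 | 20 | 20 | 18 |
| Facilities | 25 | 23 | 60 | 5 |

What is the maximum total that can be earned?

Rank every tier by rate: Facilities/first 23 > Marketing/first 22 > Design/first 20 > Design/second 18 > Legal/first 14 > Marketing/second 10 > Facilities/second 5 > Legal/second 4.
Fill Facilities first block (25 at 23) ; 80 left.
Marketing/first (22): +15 ; 65 left.
Design/first (20): +10 ; 55 left.
Design second at 18: fill all 20 ; 35 left.
Legal/first (14): +25 ; 10 left.
10 remain; put them into Marketing second at 10.
Total = 23×25 + 22×15 + 20×10 + 18×20 + 14×25 + 10×10 = 1915.

1915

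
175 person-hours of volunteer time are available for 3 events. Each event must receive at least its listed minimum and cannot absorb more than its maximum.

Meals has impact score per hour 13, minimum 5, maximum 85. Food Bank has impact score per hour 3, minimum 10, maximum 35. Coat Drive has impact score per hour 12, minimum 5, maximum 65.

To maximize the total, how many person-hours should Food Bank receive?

Meeting every minimum uses 5+10+5 = 20 person-hours, leaving 155.
Highest impact score per hour first: Meals 13 > Coat Drive 12 > Food Bank 3.
Meals: +80 to 85 (cap) ; 75 left.
Coat Drive takes 60 more to reach its cap of 65 ; 15 left.
Food Bank: +15 (room for 25) → 25. Pool exhausted.

25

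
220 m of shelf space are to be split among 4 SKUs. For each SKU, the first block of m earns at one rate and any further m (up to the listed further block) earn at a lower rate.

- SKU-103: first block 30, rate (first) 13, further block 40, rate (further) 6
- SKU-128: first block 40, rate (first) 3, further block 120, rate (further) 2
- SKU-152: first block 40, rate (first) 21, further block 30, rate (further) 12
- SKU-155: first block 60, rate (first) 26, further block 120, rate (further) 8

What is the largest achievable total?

Order all 8 blocks by rate: SKU-155/first 26 > SKU-152/first 21 > SKU-103/first 13 > SKU-152/second 12 > SKU-155/second 8 > SKU-103/second 6 > SKU-128/first 3 > SKU-128/second 2.
SKU-155/first (26): +60 ; 160 left.
SKU-152 first at 21: fill all 40 ; 120 left.
SKU-103 first at 13: fill all 30 ; 90 left.
SKU-152 second at 12: fill all 30 ; 60 left.
SKU-155/second: +60 of 120 at 8; pool empty.
Total = 26×60 + 21×40 + 13×30 + 12×30 + 8×60 = 3630.

3630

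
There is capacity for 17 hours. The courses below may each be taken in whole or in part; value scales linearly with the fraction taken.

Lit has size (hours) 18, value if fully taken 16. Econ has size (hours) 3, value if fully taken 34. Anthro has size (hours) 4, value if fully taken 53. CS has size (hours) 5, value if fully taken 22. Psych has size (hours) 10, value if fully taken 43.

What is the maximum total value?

Best value per unit of size first: Anthro 53/4≈13.2, Econ 34/3≈11.3, CS 22/5≈4.4, Psych 43/10≈4.3, Lit 16/18≈0.889.
All 4 hours of Anthro fit (value 53) ; 13 remain.
All 3 hours of Econ fit (value 34) ; 10 remain.
All 5 hours of CS fit (value 22) ; 5 remain.
5 hours left: a 5/10 share of Psych gives 43×5/10 = 21.5.
Total value = 130.5.

130.5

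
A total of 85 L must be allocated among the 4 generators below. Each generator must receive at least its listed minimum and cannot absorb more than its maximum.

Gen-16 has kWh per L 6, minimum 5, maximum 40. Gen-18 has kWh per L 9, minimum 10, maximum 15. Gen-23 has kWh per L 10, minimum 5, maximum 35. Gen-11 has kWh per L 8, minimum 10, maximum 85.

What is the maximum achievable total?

Meeting every minimum uses 5+10+5+10 = 30 L, leaving 55.
Highest kWh per L first: Gen-23 10 > Gen-18 9 > Gen-11 8 > Gen-16 6.
Gen-23 takes 30 more to reach its cap of 35 — 25 left.
Gen-18 takes 5 more to reach its cap of 15 — 20 left.
Gen-11: +20 (room for 75) → 30. Pool exhausted.
Total = 6×5 + 9×15 + 10×35 + 8×30 = 755.

755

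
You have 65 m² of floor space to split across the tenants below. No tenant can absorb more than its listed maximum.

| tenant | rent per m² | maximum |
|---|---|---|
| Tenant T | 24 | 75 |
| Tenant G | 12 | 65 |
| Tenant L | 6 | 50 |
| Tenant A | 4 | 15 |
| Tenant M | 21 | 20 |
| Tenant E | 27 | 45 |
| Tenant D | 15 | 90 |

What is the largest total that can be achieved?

1695

Rank by rent per m²: Tenant E 27 > Tenant T 24 > Tenant M 21 > Tenant D 15 > Tenant G 12 > Tenant L 6 > Tenant A 4.
Tenant E: +45 to 45 (cap) — 20 left.
Tenant T: +20 (room for 75) → 20. Pool exhausted.
Total = 24×20 + 27×45 = 1695.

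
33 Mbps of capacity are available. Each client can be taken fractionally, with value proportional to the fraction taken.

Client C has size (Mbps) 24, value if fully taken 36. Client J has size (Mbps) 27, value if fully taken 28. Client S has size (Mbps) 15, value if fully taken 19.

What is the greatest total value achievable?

Rank by value-to-size ratio: Client C 36/24≈1.5, Client S 19/15≈1.27, Client J 28/27≈1.04.
Take all of Client C (24 Mbps, value 36) → 9 Mbps left.
Fill the last 9 Mbps with part of Client S: 9/15 of it earns 11.4.
Total value = 47.4.

47.4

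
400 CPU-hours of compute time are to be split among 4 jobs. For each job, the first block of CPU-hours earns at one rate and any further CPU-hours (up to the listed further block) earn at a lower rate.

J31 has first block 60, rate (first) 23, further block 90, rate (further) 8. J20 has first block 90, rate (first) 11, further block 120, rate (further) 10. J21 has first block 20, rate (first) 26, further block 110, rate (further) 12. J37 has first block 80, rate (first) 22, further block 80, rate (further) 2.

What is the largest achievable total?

6370

Rank every tier by rate: J21/tier1 26 > J31/tier1 23 > J37/tier1 22 > J21/tier2 12 > J20/tier1 11 > J20/tier2 10 > J31/tier2 8 > J37/tier2 2.
Fill J21 tier1 block (20 at 26) ; 380 left.
Fill J31 tier1 block (60 at 23) ; 320 left.
J37/tier1 (22): +80 ; 240 left.
Fill J21 tier2 block (110 at 12) ; 130 left.
J20/tier1 (11): +90 ; 40 left.
40 remain; put them into J20 tier2 at 10.
Total = 26×20 + 23×60 + 22×80 + 12×110 + 11×90 + 10×40 = 6370.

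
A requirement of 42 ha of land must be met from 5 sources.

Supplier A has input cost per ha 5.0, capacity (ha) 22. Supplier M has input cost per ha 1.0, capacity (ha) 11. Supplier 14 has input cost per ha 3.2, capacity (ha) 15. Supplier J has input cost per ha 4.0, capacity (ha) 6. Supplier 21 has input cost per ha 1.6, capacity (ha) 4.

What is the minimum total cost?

Fill from the cheapest source first.
Supplier M (1.0): use full 11 → 31 ha to go.
Supplier 21 at 1.6: take all 4 ha → 27 still needed.
Supplier 14 at 3.2: take all 15 ha → 12 still needed.
Take 6 from Supplier J at 4.0 → need 6 more.
Supplier A (5.0): take the remaining 6 → done.
Cost = 11×1.0 + 4×1.6 + 15×3.2 + 6×4.0 + 6×5.0 = 119.4.

119.4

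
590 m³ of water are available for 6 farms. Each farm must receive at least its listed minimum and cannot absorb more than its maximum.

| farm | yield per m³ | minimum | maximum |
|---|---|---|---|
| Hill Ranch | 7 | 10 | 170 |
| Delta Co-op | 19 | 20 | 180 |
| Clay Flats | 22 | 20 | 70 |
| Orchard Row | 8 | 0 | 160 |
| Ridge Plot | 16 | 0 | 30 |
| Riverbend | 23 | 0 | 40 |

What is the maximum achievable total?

Meeting every minimum uses 10+20+20+0+0+0 = 50 m³, leaving 540.
Highest yield per m³ first: Riverbend 23 > Clay Flats 22 > Delta Co-op 19 > Ridge Plot 16 > Orchard Row 8 > Hill Ranch 7.
Riverbend: +40 to 40 (cap) — 500 left.
Give Clay Flats 50 more to hit its cap of 70 — 450 left.
Delta Co-op: +160 to 180 (cap) — 290 left.
Ridge Plot takes 30 more to reach its cap of 30 — 260 left.
Orchard Row takes 160 more to reach its cap of 160 — 100 left.
Hill Ranch has room for 160 more but only 100 remain, so it gets 110.
Total = 7×110 + 19×180 + 22×70 + 8×160 + 16×30 + 23×40 = 8410.

8410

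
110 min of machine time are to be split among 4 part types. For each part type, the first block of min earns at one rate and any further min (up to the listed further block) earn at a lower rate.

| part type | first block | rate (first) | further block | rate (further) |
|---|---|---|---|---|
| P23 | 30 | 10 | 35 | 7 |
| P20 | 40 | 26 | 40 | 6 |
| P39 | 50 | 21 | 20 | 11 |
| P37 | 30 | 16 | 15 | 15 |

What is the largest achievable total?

2410

Treat each block as its own option and order by rate: P20/first 26 > P39/first 21 > P37/first 16 > P37/second 15 > P39/second 11 > P23/first 10 > P23/second 7 > P20/second 6.
P20 first at 26: fill all 40 → 70 left.
P39 first at 21: fill all 50 → 20 left.
P37 first at 16: only 20 left, fill 20.
Total = 26×40 + 21×50 + 16×20 = 2410.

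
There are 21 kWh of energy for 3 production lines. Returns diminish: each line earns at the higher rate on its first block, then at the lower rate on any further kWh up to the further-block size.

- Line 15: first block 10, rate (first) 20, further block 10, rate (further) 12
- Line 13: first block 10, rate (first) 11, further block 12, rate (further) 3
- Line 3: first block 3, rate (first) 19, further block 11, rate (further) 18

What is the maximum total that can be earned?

Rank every tier by rate: Line 15/tier1 20 > Line 3/tier1 19 > Line 3/tier2 18 > Line 15/tier2 12 > Line 13/tier1 11 > Line 13/tier2 3.
Line 15/tier1 (20): +10 ; 11 left.
Line 3/tier1 (19): +3 ; 8 left.
Line 3/tier2: +8 of 11 at 18; pool empty.
Total = 20×10 + 19×3 + 18×8 = 401.

401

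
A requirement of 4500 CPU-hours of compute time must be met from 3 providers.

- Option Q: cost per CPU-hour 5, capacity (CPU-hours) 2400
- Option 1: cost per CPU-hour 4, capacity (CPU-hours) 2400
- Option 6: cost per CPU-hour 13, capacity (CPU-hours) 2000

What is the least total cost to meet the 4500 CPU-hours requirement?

Use providers in increasing cost order.
Option 1 (4): use full 2400 — 2100 CPU-hours to go.
Take 2100 from Option Q at 5 to finish.
Option 6: unused.
Cost = 2400×4 + 2100×5 = 20100.

20100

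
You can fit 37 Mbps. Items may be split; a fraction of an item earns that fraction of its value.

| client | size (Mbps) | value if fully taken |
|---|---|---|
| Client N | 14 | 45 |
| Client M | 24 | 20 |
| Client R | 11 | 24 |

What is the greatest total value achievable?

79

Best value per unit of size first: Client N 45/14≈3.21, Client R 24/11≈2.18, Client M 20/24≈0.833.
Take all of Client N (14 Mbps, value 45) → 23 Mbps left.
All 11 Mbps of Client R fit (value 24) → 12 remain.
Fill the last 12 Mbps with part of Client M: 12/24 of it earns 10.
Total value = 79.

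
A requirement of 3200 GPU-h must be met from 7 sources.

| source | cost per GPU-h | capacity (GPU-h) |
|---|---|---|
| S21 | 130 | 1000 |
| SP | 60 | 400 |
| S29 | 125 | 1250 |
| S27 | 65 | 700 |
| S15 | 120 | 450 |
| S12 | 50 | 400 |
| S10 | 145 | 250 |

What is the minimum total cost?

299750

Use sources in increasing cost order.
S12 (50): use full 400 ; 2800 GPU-h to go.
Take 400 from SP at 60 ; need 2400 more.
S27 at 65: take all 700 GPU-h ; 1700 still needed.
Take 450 from S15 at 120 ; need 1250 more.
S29 (125): use full 1250 ; 0 GPU-h to go.
S21, S10: unused.
Cost = 400×50 + 400×60 + 700×65 + 450×120 + 1250×125 = 299750.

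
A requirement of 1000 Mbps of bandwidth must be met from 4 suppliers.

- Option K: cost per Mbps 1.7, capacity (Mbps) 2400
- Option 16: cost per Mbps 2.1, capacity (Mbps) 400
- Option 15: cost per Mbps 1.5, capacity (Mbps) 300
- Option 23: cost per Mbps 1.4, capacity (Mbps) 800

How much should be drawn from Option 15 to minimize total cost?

200

Cheapest first:
Take 800 from Option 23 at 1.4 — need 200 more.
Option 15 (1.5): take the remaining 200 — done.
Option K, Option 16: unused.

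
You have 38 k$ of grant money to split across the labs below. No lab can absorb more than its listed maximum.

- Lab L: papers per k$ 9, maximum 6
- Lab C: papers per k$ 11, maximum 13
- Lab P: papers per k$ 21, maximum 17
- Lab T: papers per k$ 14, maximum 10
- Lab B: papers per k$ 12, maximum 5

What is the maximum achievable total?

Highest papers per k$ first: Lab P 21 > Lab T 14 > Lab B 12 > Lab C 11 > Lab L 9.
Lab P takes 17 to reach its cap of 17 ; 21 left.
Lab T takes 10 to reach its cap of 10 ; 11 left.
Lab B: +5 to 5 (cap) ; 6 left.
Lab C has room for 13 but only 6 remain, so it gets 6.
Total = 11×6 + 21×17 + 14×10 + 12×5 = 623.

623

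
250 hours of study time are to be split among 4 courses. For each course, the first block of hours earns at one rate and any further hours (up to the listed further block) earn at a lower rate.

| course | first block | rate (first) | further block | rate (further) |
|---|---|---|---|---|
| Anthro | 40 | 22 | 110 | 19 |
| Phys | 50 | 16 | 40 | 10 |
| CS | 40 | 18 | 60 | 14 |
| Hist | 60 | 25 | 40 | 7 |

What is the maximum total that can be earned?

5190

Rank every tier by rate: Hist/T1 25 > Anthro/T1 22 > Anthro/T2 19 > CS/T1 18 > Phys/T1 16 > CS/T2 14 > Phys/T2 10 > Hist/T2 7.
Hist T1 at 25: fill all 60 ; 190 left.
Anthro T1 at 22: fill all 40 ; 150 left.
Fill Anthro T2 block (110 at 19) ; 40 left.
Fill CS T1 block (40 at 18) ; 0 left.
Total = 25×60 + 22×40 + 19×110 + 18×40 = 5190.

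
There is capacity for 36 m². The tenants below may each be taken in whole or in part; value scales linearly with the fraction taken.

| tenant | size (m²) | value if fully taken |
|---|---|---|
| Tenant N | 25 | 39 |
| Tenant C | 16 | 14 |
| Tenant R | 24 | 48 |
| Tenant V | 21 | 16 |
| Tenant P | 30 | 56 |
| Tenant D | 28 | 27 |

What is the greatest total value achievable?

Sort by value density: Tenant R 48/24≈2, Tenant P 56/30≈1.87, Tenant N 39/25≈1.56, Tenant D 27/28≈0.964, Tenant C 14/16≈0.875, Tenant V 16/21≈0.762.
Tenant R: take in full, 24 m² for value 48 — 12 left.
Fill the last 12 m² with part of Tenant P: 12/30 of it earns 22.4.
Total value = 70.4.

70.4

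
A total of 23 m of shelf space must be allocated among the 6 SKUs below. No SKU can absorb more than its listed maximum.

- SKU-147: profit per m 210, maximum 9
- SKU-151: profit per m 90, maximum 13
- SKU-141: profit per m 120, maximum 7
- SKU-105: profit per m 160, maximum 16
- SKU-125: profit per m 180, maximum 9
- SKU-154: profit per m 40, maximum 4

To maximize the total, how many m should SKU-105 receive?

5

Highest profit per m first: SKU-147 210 > SKU-125 180 > SKU-105 160 > SKU-141 120 > SKU-151 90 > SKU-154 40.
SKU-147: +9 to 9 (cap) ; 14 left.
Give SKU-125 9 to hit its cap of 9 ; 5 left.
SKU-105 has room for 16 but only 5 remain, so it gets 5.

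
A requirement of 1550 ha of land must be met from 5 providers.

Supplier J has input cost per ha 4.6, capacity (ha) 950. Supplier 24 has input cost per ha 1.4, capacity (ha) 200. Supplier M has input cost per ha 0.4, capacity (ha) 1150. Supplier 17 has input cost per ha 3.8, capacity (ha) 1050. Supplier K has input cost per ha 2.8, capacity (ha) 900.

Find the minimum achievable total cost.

1300

Use providers in increasing cost order.
Supplier M (0.4): use full 1150 — 400 ha to go.
Supplier 24 at 1.4: take all 200 ha — 200 still needed.
Supplier K (2.8): take the remaining 200 — done.
Supplier 17, Supplier J: unused.
Cost = 1150×0.4 + 200×1.4 + 200×2.8 = 1300.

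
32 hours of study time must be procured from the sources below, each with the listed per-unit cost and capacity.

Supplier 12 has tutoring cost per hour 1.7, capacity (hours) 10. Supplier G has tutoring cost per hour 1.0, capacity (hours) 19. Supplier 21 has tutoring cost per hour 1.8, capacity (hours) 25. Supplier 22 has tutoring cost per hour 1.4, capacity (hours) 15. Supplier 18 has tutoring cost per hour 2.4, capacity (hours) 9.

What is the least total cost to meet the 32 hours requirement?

Cheapest first:
Supplier G (1.0): use full 19 ; 13 hours to go.
Take 13 from Supplier 22 at 1.4 to finish.
Supplier 12, Supplier 21, Supplier 18: unused.
Cost = 19×1.0 + 13×1.4 = 37.2.

37.2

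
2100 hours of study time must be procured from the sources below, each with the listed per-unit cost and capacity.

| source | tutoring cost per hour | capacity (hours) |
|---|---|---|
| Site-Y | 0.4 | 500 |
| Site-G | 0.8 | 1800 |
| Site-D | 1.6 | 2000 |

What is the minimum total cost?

1480

Use sources in increasing cost order.
Take 500 from Site-Y at 0.4 ; need 1600 more.
Site-G (0.8): take the remaining 1600 ; done.
Site-D: unused.
Cost = 500×0.4 + 1600×0.8 = 1480.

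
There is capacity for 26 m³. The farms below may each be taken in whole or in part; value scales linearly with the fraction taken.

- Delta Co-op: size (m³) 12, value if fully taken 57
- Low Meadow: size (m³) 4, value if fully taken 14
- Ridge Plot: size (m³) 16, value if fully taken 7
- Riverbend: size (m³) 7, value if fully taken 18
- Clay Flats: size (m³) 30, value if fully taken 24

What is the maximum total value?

Sort by value density: Delta Co-op 57/12≈4.75, Low Meadow 14/4≈3.5, Riverbend 18/7≈2.57, Clay Flats 24/30≈0.8, Ridge Plot 7/16≈0.438.
Delta Co-op: take in full, 12 m³ for value 57 → 14 left.
Take all of Low Meadow (4 m³, value 14) → 10 m³ left.
Take all of Riverbend (7 m³, value 18) → 3 m³ left.
Only 3 m³ remain; take 3/30 of Clay Flats for value 24×3/30 = 2.4.
Total value = 91.4.

91.4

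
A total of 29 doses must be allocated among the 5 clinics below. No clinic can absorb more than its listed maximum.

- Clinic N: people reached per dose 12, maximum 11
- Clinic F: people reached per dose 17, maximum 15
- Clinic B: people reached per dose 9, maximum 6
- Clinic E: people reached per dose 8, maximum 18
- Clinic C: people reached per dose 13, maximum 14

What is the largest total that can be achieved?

Highest people reached per dose first: Clinic F 17 > Clinic C 13 > Clinic N 12 > Clinic B 9 > Clinic E 8.
Give Clinic F 15 to hit its cap of 15 — 14 left.
Give Clinic C 14 to hit its cap of 14 — 0 left.
Total = 17×15 + 13×14 = 437.

437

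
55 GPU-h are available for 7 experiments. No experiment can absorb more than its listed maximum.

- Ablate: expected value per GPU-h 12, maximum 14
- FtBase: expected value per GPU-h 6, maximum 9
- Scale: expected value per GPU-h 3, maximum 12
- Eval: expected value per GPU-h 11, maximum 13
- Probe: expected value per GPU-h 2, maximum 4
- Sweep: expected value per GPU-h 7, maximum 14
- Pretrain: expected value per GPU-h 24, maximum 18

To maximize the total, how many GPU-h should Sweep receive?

Highest expected value per GPU-h first: Pretrain 24 > Ablate 12 > Eval 11 > Sweep 7 > FtBase 6 > Scale 3 > Probe 2.
Pretrain: +18 to 18 (cap) ; 37 left.
Give Ablate 14 to hit its cap of 14 ; 23 left.
Eval takes 13 to reach its cap of 13 ; 10 left.
Sweep has room for 14 but only 10 remain, so it gets 10.

10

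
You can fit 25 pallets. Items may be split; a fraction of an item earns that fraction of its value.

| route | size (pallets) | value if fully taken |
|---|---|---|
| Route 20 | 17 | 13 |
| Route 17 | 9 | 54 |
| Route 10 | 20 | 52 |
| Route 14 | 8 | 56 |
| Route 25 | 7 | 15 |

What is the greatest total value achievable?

Rank by value-to-size ratio: Route 14 56/8≈7, Route 17 54/9≈6, Route 10 52/20≈2.6, Route 25 15/7≈2.14, Route 20 13/17≈0.765.
Take all of Route 14 (8 pallets, value 56) ; 17 pallets left.
Route 17: take in full, 9 pallets for value 54 ; 8 left.
8 pallets left: a 8/20 share of Route 10 gives 52×8/20 = 20.8.
Total value = 130.8.

130.8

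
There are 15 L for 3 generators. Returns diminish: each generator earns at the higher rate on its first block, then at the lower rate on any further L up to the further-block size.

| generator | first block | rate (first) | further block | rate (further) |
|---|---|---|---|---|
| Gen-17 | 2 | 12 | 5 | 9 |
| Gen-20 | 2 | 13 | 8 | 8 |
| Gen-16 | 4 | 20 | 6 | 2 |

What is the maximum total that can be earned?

191

Treat each block as its own option and order by rate: Gen-16/tier1 20 > Gen-20/tier1 13 > Gen-17/tier1 12 > Gen-17/tier2 9 > Gen-20/tier2 8 > Gen-16/tier2 2.
Fill Gen-16 tier1 block (4 at 20) → 11 left.
Gen-20 tier1 at 13: fill all 2 → 9 left.
Gen-17 tier1 at 12: fill all 2 → 7 left.
Gen-17/tier2 (9): +5 → 2 left.
2 remain; put them into Gen-20 tier2 at 8.
Total = 20×4 + 13×2 + 12×2 + 9×5 + 8×2 = 191.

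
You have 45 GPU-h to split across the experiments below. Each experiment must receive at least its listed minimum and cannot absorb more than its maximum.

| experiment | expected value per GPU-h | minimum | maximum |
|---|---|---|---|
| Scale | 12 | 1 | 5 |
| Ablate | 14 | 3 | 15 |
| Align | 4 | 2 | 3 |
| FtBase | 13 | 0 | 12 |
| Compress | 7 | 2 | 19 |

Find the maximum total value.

Meeting every minimum uses 1+3+2+0+2 = 8 GPU-h, leaving 37.
Order the experiments by expected value per GPU-h: Ablate 14 > FtBase 13 > Scale 12 > Compress 7 > Align 4.
Ablate takes 12 more to reach its cap of 15 — 25 left.
Give FtBase 12 more to hit its cap of 12 — 13 left.
Scale takes 4 more to reach its cap of 5 — 9 left.
Only 9 left; Compress takes them to reach 11.
Total = 12×5 + 14×15 + 4×2 + 13×12 + 7×11 = 511.

511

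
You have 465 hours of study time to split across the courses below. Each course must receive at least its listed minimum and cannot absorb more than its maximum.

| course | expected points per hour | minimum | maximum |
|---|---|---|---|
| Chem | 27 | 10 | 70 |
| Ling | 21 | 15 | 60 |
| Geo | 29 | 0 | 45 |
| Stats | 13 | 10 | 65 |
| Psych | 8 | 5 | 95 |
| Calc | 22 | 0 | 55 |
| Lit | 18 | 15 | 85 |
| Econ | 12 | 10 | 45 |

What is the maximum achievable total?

Meeting every minimum uses 10+15+0+10+5+0+15+10 = 65 hours, leaving 400.
Order the courses by expected points per hour: Geo 29 > Chem 27 > Calc 22 > Ling 21 > Lit 18 > Stats 13 > Econ 12 > Psych 8.
Give Geo 45 more to hit its cap of 45 ; 355 left.
Chem takes 60 more to reach its cap of 70 ; 295 left.
Calc: +55 to 55 (cap) ; 240 left.
Ling: +45 to 60 (cap) ; 195 left.
Give Lit 70 more to hit its cap of 85 ; 125 left.
Stats: +55 to 65 (cap) ; 70 left.
Econ: +35 to 45 (cap) ; 35 left.
Only 35 left; Psych takes them to reach 40.
Total = 27×70 + 21×60 + 29×45 + 13×65 + 8×40 + 22×55 + 18×85 + 12×45 = 8900.

8900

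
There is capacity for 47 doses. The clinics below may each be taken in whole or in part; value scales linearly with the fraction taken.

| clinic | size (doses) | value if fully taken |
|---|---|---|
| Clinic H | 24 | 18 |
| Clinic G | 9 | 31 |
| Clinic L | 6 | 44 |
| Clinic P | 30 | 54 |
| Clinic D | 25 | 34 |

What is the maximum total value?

Rank by value-to-size ratio: Clinic L 44/6≈7.33, Clinic G 31/9≈3.44, Clinic P 54/30≈1.8, Clinic D 34/25≈1.36, Clinic H 18/24≈0.75.
All 6 doses of Clinic L fit (value 44) — 41 remain.
Clinic G: take in full, 9 doses for value 31 — 32 left.
All 30 doses of Clinic P fit (value 54) — 2 remain.
2 doses left: a 2/25 share of Clinic D gives 34×2/25 = 2.72.
Total value = 131.72.

131.72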